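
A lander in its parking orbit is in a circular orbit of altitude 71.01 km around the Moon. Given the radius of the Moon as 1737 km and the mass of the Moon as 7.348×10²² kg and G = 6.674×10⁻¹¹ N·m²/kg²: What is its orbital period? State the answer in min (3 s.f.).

μ = GM = 6.674×10⁻¹¹ × 7.348×10²² = 4.904×10¹² m³/s².
r = 1737 + 71.01 = 1808.0 km = 1.8080×10⁶ m.
Kepler's third law: T = 2π√(r³/μ) = 2π√((1.808×10⁶)³ / 4.904×10¹²).
r³/μ = 1.205×10⁶ s², so T = 2π × 1.098×10³ = 6.898×10³ s.
Converting: 6.898×10³ s ÷ 60.00 = 115.0 min.

T ≈ 115 min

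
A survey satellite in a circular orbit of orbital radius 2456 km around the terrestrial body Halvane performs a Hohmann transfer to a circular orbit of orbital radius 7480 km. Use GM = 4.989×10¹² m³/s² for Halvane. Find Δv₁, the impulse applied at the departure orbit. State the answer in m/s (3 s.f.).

r₁ = 2456 km = 2.456×10⁶ m.
r₂ = 7480 km = 7.480×10⁶ m.
Transfer ellipse a_t = (r₁ + r₂)/2 = 4.968×10⁶ m.
At r₁: circular v_c1 = √(μ/r₁) = 1425 m/s; transfer-periapsis v_p = √[μ(2/r₁ − 1/a_t)] = 1749 m/s.
Δv₁ = v_p − v_c1 = 323.6 m/s.

Δv ≈ 324 m/s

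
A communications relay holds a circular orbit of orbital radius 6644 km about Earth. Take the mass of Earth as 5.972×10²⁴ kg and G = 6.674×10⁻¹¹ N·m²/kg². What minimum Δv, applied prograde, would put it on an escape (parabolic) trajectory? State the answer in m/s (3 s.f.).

Δv ≈ 3210 m/s

μ = GM = 6.674×10⁻¹¹ × 5.972×10²⁴ = 3.986×10¹⁴ m³/s².
r = 6644 km = 6.644×10⁶ m.
Circular speed v_c = √(μ/r) = 7745 m/s.
Escape speed v_esc = √(2μ/r) = √2 × v_c = 10950 m/s.
Δv = v_esc − v_c = 3208 m/s.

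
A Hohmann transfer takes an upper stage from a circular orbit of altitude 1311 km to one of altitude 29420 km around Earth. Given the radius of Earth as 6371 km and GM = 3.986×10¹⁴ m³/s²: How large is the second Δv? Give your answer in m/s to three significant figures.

r₁ = 6371 + 1311 = 7682.0 km = 7.6820×10⁶ m.
r₂ = 6371 + 29420 = 35791 km = 3.5791×10⁷ m.
Transfer ellipse a_t = (r₁ + r₂)/2 = 2.174×10⁷ m.
At r₁: circular v_c1 = √(μ/r₁) = 7203 m/s; transfer-perigee v_p = √[μ(2/r₁ − 1/a_t)] = 9243 m/s.
At r₂: circular v_c2 = √(μ/r₂) = 3337 m/s; transfer-apogee v_a = √[μ(2/r₂ − 1/a_t)] = 1984 m/s.
Δv₂ = v_c2 − v_a = 1353 m/s.

Δv ≈ 1350 m/s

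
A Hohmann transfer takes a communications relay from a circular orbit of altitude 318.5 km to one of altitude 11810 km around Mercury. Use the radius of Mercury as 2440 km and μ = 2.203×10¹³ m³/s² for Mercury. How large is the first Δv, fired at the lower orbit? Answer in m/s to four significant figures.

Δv ≈ 832.1 m/s

r₁ = 2440 + 318.5 = 2758.5 km = 2.7585×10⁶ m.
r₂ = 2440 + 11810 = 14250 km = 1.4250×10⁷ m.
Transfer ellipse a_t = (r₁ + r₂)/2 = 8.504×10⁶ m.
At r₁: circular v_c1 = √(μ/r₁) = 2826 m/s; transfer-periherm v_p = √[μ(2/r₁ − 1/a_t)] = 3658 m/s.
Δv₁ = v_p − v_c1 = 832.1 m/s.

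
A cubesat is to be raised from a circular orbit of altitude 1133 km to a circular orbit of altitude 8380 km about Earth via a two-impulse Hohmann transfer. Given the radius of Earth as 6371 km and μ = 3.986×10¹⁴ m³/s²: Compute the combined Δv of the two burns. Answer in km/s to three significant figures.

Δv_total ≈ 2.03 km/s

r₁ = 6371 + 1133 = 7504.0 km = 7.5040×10⁶ m.
r₂ = 6371 + 8380 = 14751 km = 1.4751×10⁷ m.
Transfer ellipse a_t = (r₁ + r₂)/2 = 1.113×10⁷ m.
At r₁: circular v_c1 = √(μ/r₁) = 7288 m/s; transfer-perigee v_p = √[μ(2/r₁ − 1/a_t)] = 8391 m/s.
Δv₁ = v_p − v_c1 = 1103 m/s.
At r₂: circular v_c2 = √(μ/r₂) = 5198 m/s; transfer-apogee v_a = √[μ(2/r₂ − 1/a_t)] = 4269 m/s.
Δv₂ = v_c2 − v_a = 929.5 m/s.
Total Δv = Δv₁ + Δv₂ = 2033 m/s = 2.033 km/s.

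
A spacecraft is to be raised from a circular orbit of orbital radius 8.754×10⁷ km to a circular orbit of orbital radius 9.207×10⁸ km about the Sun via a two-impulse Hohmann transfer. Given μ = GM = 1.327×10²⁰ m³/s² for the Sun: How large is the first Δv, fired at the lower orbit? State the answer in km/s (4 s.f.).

Δv ≈ 13.68 km/s

r₁ = 8.754×10⁷ km = 8.754×10¹⁰ m.
r₂ = 9.207×10⁸ km = 9.207×10¹¹ m.
Transfer ellipse a_t = (r₁ + r₂)/2 = 5.041×10¹¹ m.
At r₁: circular v_c1 = √(μ/r₁) = 38930 m/s; transfer-perihelion v_p = √[μ(2/r₁ − 1/a_t)] = 52620 m/s.
Δv₁ = v_p − v_c1 = 13680 m/s.
= 13.68 km/s.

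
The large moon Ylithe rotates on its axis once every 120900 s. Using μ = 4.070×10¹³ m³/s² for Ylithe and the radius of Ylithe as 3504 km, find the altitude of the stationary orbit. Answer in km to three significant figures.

h_sync ≈ 21200 km

A synchronous orbit has period T, so by Kepler's third law a = (μT²/4π²)^(1/3).
μT²/4π² = 4.070×10¹³ × (1.209×10⁵)² / 39.48 = 1.507×10²² m³.
a = 2.470×10⁷ m = 24700 km.
Altitude h = a − R = 24700 − 3504 = 21196 km.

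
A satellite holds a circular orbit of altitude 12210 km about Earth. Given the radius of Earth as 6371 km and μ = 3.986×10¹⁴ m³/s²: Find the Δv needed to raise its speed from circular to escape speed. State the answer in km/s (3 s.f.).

r = 6371 + 12210 = 18581 km = 1.8581×10⁷ m.
Circular speed v_c = √(μ/r) = 4632 m/s.
Escape speed v_esc = √(2μ/r) = √2 × v_c = 6550 m/s.
Δv = v_esc − v_c = 1918 m/s = 1.918 km/s.

Δv ≈ 1.92 km/s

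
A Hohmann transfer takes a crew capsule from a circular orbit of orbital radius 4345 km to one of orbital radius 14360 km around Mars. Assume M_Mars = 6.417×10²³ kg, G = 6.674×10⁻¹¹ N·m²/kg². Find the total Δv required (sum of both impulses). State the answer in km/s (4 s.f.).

μ = GM = 6.674×10⁻¹¹ × 6.417×10²³ = 4.283×10¹³ m³/s².
r₁ = 4345 km = 4.345×10⁶ m.
r₂ = 14360 km = 1.436×10⁷ m.
Transfer ellipse a_t = (r₁ + r₂)/2 = 9.352×10⁶ m.
At r₁: circular v_c1 = √(μ/r₁) = 3140 m/s; transfer-periapsis v_p = √[μ(2/r₁ − 1/a_t)] = 3890 m/s.
Δv₁ = v_p − v_c1 = 750.7 m/s.
At r₂: circular v_c2 = √(μ/r₂) = 1727 m/s; transfer-apoapsis v_a = √[μ(2/r₂ − 1/a_t)] = 1177 m/s.
Δv₂ = v_c2 − v_a = 549.9 m/s.
Total Δv = Δv₁ + Δv₂ = 1301 m/s = 1.301 km/s.

Δv_total ≈ 1.301 km/s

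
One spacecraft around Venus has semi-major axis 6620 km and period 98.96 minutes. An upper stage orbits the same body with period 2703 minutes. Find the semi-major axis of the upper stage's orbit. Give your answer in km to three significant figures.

Kepler's third law: a³ ∝ T², so a₂ = a₁ (T₂/T₁)^(2/3).
T₂/T₁ = 27.31, (T₂/T₁)^(2/3) = 9.070.
a₂ = 6620 × 9.070 = 60040 km.

a₂ ≈ 60000 km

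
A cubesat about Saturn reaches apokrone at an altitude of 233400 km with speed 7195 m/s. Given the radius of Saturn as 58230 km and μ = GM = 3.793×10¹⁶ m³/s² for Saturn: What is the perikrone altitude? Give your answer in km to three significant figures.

perikrone altitude ≈ 14200 km

r_a = 58230 + 233400 = 2.9163×10⁵ km = 2.916×10⁸ m.
Specific energy ε = v²/2 − μ/r = -1.042×10⁸ J/kg, so a = −μ/(2ε) = 1.820×10⁸ m.
The apsides satisfy r_p + r_a = 2a, so the perikrone radius is 2a − r_a = 7.246×10⁷ m = 72458 km.
Perikrone altitude = 72458 − 58230 = 14228 km.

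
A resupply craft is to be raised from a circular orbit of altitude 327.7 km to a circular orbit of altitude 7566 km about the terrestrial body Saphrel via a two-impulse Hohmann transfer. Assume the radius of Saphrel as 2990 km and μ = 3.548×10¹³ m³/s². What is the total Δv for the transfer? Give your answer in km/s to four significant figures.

Δv_total ≈ 1.329 km/s

r₁ = 2990 + 327.7 = 3317.7 km = 3.3177×10⁶ m.
r₂ = 2990 + 7566 = 10556 km = 1.0556×10⁷ m.
Transfer ellipse a_t = (r₁ + r₂)/2 = 6.937×10⁶ m.
At r₁: circular v_c1 = √(μ/r₁) = 3270 m/s; transfer-periapsis v_p = √[μ(2/r₁ − 1/a_t)] = 4034 m/s.
Δv₁ = v_p − v_c1 = 763.9 m/s.
At r₂: circular v_c2 = √(μ/r₂) = 1833 m/s; transfer-apoapsis v_a = √[μ(2/r₂ − 1/a_t)] = 1268 m/s.
Δv₂ = v_c2 − v_a = 565.5 m/s.
Total Δv = Δv₁ + Δv₂ = 1329 m/s = 1.329 km/s.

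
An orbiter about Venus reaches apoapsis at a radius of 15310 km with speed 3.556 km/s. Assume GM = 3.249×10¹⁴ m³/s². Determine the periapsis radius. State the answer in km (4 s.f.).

periapsis radius ≈ 6497 km

r_a = 1.531×10⁷ m.
Specific energy ε = v²/2 − μ/r = -1.490×10⁷ J/kg, so a = −μ/(2ε) = 1.090×10⁷ m.
The apsides satisfy r_p + r_a = 2a, so the periapsis radius is 2a − r_a = 6.497×10⁶ m = 6497.0 km.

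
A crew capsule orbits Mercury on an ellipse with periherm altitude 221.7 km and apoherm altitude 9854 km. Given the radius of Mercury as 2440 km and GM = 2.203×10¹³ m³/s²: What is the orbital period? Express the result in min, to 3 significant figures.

T ≈ 456 min

r_p = 2440 + 221.7 = 2661.7 km = 2.6617×10⁶ m.
r_a = 2440 + 9854 = 12294 km = 1.2294×10⁷ m.
Semi-major axis a = (r_p + r_a)/2 = (2661.7 + 12294)/2 = 7477.9 km = 7.478×10⁶ m.
By Kepler's third law T = 2π√(a³/μ) = 2π × 4.357×10³ = 2.737×10⁴ s.
= 456.2 min.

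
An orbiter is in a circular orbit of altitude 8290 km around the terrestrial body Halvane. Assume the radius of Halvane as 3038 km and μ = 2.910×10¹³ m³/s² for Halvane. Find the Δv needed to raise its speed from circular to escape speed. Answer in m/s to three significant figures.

r = 3038 + 8290 = 11328 km = 1.1328×10⁷ m.
Circular speed v_c = √(μ/r) = 1603 m/s.
Escape speed v_esc = √(2μ/r) = √2 × v_c = 2267 m/s.
Δv = v_esc − v_c = 663.9 m/s.

Δv ≈ 664 m/s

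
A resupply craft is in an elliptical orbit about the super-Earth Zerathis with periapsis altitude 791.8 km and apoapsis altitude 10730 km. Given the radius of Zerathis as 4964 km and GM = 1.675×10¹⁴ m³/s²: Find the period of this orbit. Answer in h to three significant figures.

r_p = 4964 + 791.8 = 5755.8 km = 5.7558×10⁶ m.
r_a = 4964 + 10730 = 15694 km = 1.5694×10⁷ m.
Semi-major axis a = (r_p + r_a)/2 = (5755.8 + 15694)/2 = 10725 km = 1.072×10⁷ m.
By Kepler's third law T = 2π√(a³/μ) = 2π × 2.714×10³ = 1.705×10⁴ s.
= 4.737 h.

T ≈ 4.74 h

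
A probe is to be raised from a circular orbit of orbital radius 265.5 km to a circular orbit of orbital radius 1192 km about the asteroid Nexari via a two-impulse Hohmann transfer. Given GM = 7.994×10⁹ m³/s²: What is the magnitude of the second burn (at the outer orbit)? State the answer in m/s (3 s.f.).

Δv ≈ 32.5 m/s

r₁ = 265.5 km = 2.655×10⁵ m.
r₂ = 1192 km = 1.192×10⁶ m.
Transfer ellipse a_t = (r₁ + r₂)/2 = 7.288×10⁵ m.
At r₁: circular v_c1 = √(μ/r₁) = 173.5 m/s; transfer-periapsis v_p = √[μ(2/r₁ − 1/a_t)] = 221.9 m/s.
At r₂: circular v_c2 = √(μ/r₂) = 81.89 m/s; transfer-apoapsis v_a = √[μ(2/r₂ − 1/a_t)] = 49.43 m/s.
Δv₂ = v_c2 − v_a = 32.46 m/s.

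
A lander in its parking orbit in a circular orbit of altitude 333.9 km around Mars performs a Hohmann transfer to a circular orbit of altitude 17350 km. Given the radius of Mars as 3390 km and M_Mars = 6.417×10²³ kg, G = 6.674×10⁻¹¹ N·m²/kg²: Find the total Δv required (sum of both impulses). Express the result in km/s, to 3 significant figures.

μ = GM = 6.674×10⁻¹¹ × 6.417×10²³ = 4.283×10¹³ m³/s².
r₁ = 3390 + 333.9 = 3723.9 km = 3.7239×10⁶ m.
r₂ = 3390 + 17350 = 20740 km = 2.0740×10⁷ m.
Transfer ellipse a_t = (r₁ + r₂)/2 = 1.223×10⁷ m.
At r₁: circular v_c1 = √(μ/r₁) = 3391 m/s; transfer-periapsis v_p = √[μ(2/r₁ − 1/a_t)] = 4416 m/s.
Δv₁ = v_p − v_c1 = 1025 m/s.
At r₂: circular v_c2 = √(μ/r₂) = 1437 m/s; transfer-apoapsis v_a = √[μ(2/r₂ − 1/a_t)] = 792.9 m/s.
Δv₂ = v_c2 − v_a = 644.1 m/s.
Total Δv = Δv₁ + Δv₂ = 1669 m/s = 1.669 km/s.

Δv_total ≈ 1.67 km/s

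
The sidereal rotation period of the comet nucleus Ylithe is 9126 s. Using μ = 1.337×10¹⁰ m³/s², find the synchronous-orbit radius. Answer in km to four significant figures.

A synchronous orbit has period T, so by Kepler's third law a = (μT²/4π²)^(1/3).
μT²/4π² = 1.337×10¹⁰ × (9.126×10³)² / 39.48 = 2.821×10¹⁶ m³.
a = 3.044×10⁵ m = 304.40 km.

r_sync ≈ 304.4 km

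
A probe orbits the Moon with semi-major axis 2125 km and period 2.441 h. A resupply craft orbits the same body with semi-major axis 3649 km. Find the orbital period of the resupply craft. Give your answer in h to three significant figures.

T₂ ≈ 5.49 h

Kepler's third law: T² ∝ a³, so T₂ = T₁ (a₂/a₁)^(3/2).
a₂/a₁ = 1.717, (a₂/a₁)^(3/2) = 2.250.
T₂ = 2.441 × 2.250 = 5.493 h.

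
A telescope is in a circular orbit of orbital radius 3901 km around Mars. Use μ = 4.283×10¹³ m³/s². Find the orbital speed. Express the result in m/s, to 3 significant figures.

r = 3901 km = 3.901×10⁶ m.
For a circular orbit v = √(μ/r) = √(4.283×10¹³ / 3.901×10⁶) = √(1.098×10⁷) = 3313 m/s.

v ≈ 3310 m/s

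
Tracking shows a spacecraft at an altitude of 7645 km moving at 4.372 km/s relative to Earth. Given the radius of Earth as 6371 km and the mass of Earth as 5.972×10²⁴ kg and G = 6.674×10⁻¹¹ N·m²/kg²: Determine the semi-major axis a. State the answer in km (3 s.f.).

μ = GM = 6.674×10⁻¹¹ × 5.972×10²⁴ = 3.986×10¹⁴ m³/s².
r = 6371 + 7645 = 14016 km = 1.402×10⁷ m.
Vis-viva rearranged: 1/a = 2/r − v²/μ = 1.427×10⁻⁷ − 4.796×10⁻⁸ = 9.474×10⁻⁸ m⁻¹.
a = 1.056×10⁷ m = 10556 km.

a ≈ 10600 km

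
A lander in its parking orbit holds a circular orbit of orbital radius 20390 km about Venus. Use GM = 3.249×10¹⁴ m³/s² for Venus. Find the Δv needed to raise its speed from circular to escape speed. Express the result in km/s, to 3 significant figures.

Δv ≈ 1.65 km/s

r = 20390 km = 2.039×10⁷ m.
Circular speed v_c = √(μ/r) = 3992 m/s.
Escape speed v_esc = √(2μ/r) = √2 × v_c = 5645 m/s.
Δv = v_esc − v_c = 1653 m/s = 1.653 km/s.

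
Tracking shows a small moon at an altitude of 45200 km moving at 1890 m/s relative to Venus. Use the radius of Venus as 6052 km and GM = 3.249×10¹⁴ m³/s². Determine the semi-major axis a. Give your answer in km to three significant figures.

a ≈ 35700 km

r = 6052 + 45200 = 51252 km = 5.125×10⁷ m.
Vis-viva rearranged: 1/a = 2/r − v²/μ = 3.902×10⁻⁸ − 1.099×10⁻⁸ = 2.803×10⁻⁸ m⁻¹.
a = 3.568×10⁷ m = 35678 km.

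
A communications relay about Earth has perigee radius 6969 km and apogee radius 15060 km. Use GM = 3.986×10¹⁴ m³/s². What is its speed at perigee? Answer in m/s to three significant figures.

v ≈ 8840 m/s

Semi-major axis a = (r_p + r_a)/2 = 11014 km = 1.101×10⁷ m.
Vis-viva: v² = μ(2/r − 1/a) = 3.986×10¹⁴ × (2.870×10⁻⁷ − 9.079×10⁻⁸) = 7.820×10⁷ m²/s².
v = 8843 m/s.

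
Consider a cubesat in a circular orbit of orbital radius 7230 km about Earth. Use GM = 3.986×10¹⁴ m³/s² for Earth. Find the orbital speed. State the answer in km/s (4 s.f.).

r = 7230 km = 7.230×10⁶ m.
For a circular orbit v = √(μ/r) = √(3.986×10¹⁴ / 7.230×10⁶) = √(5.513×10⁷) = 7425 m/s.
That is 7.425 km/s.

v ≈ 7.425 km/s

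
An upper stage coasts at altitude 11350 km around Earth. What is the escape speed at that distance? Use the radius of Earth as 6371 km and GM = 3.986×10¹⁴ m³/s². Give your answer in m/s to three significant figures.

v_esc ≈ 6710 m/s

r = 6371 + 11350 = 17721 km = 1.7721×10⁷ m.
Escape speed v_esc = √(2μ/r) = √(2 × 3.986×10¹⁴ / 1.772×10⁷) = √(4.499×10⁷) = 6707 m/s.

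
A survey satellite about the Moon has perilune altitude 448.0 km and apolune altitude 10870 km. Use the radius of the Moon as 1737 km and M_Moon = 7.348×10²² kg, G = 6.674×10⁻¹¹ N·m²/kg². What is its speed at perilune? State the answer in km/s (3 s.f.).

v ≈ 1.96 km/s

μ = GM = 6.674×10⁻¹¹ × 7.348×10²² = 4.904×10¹² m³/s².
r_p = 1737 + 448.0 = 2185.0 km = 2.1850×10⁶ m.
r_a = 1737 + 10870 = 12607 km = 1.2607×10⁷ m.
Semi-major axis a = (r_p + r_a)/2 = 7396.0 km = 7.396×10⁶ m.
Vis-viva: v² = μ(2/r − 1/a) = 4.904×10¹² × (9.153×10⁻⁷ − 1.352×10⁻⁷) = 3.826×10⁶ m²/s².
v = 1956 m/s = 1.956 km/s.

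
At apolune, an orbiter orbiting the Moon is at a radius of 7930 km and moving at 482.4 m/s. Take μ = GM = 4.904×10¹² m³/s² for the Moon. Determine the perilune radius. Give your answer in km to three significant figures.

r_a = 7.930×10⁶ m.
Specific energy ε = v²/2 − μ/r = -5.021×10⁵ J/kg, so a = −μ/(2ε) = 4.884×10⁶ m.
The apsides satisfy r_p + r_a = 2a, so the perilune radius is 2a − r_a = 1.838×10⁶ m = 1837.8 km.

perilune radius ≈ 1840 km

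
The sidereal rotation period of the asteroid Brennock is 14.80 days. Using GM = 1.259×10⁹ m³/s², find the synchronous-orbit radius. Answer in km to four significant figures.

T = 14.80 days = 1.279×10⁶ s.
A synchronous orbit has period T, so by Kepler's third law a = (μT²/4π²)^(1/3).
μT²/4π² = 1.259×10⁹ × (1.279×10⁶)² / 39.48 = 5.215×10¹⁹ m³.
a = 3.736×10⁶ m = 3736.0 km.

r_sync ≈ 3736 km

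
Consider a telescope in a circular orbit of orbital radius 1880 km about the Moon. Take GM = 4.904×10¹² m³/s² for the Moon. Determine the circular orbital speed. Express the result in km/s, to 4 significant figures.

v ≈ 1.615 km/s

r = 1880 km = 1.880×10⁶ m.
For a circular orbit v = √(μ/r) = √(4.904×10¹² / 1.880×10⁶) = √(2.609×10⁶) = 1615 m/s.
That is 1.615 km/s.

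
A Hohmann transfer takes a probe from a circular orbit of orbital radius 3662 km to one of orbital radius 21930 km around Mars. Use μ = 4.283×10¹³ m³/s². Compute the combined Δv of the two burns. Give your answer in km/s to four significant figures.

Δv_total ≈ 1.707 km/s

r₁ = 3662 km = 3.662×10⁶ m.
r₂ = 21930 km = 2.193×10⁷ m.
Transfer ellipse a_t = (r₁ + r₂)/2 = 1.280×10⁷ m.
At r₁: circular v_c1 = √(μ/r₁) = 3420 m/s; transfer-periapsis v_p = √[μ(2/r₁ − 1/a_t)] = 4477 m/s.
Δv₁ = v_p − v_c1 = 1057 m/s.
At r₂: circular v_c2 = √(μ/r₂) = 1398 m/s; transfer-apoapsis v_a = √[μ(2/r₂ − 1/a_t)] = 747.6 m/s.
Δv₂ = v_c2 − v_a = 649.9 m/s.
Total Δv = Δv₁ + Δv₂ = 1707 m/s = 1.707 km/s.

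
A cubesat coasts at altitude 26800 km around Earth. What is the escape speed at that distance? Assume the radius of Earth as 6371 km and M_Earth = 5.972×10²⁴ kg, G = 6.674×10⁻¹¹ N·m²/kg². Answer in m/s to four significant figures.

μ = GM = 6.674×10⁻¹¹ × 5.972×10²⁴ = 3.986×10¹⁴ m³/s².
r = 6371 + 26800 = 33171 km = 3.3171×10⁷ m.
Escape speed v_esc = √(2μ/r) = √(2 × 3.986×10¹⁴ / 3.317×10⁷) = √(2.403×10⁷) = 4902 m/s.

v_esc ≈ 4902 m/s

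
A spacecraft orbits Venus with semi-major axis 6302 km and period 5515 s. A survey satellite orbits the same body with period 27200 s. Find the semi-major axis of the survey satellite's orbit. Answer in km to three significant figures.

Kepler's third law: a³ ∝ T², so a₂ = a₁ (T₂/T₁)^(2/3).
T₂/T₁ = 4.932, (T₂/T₁)^(2/3) = 2.897.
a₂ = 6302 × 2.897 = 18260 km.

a₂ ≈ 18300 km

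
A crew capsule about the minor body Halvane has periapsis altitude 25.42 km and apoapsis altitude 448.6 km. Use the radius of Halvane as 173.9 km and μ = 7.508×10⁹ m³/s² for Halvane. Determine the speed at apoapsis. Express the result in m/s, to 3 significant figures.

r_p = 173.9 + 25.42 = 199.32 km = 1.9932×10⁵ m.
r_a = 173.9 + 448.6 = 622.50 km = 6.2250×10⁵ m.
Semi-major axis a = (r_p + r_a)/2 = 410.91 km = 4.109×10⁵ m.
Vis-viva: v² = μ(2/r − 1/a) = 7.508×10⁹ × (3.213×10⁻⁶ − 2.434×10⁻⁶) = 5.850×10³ m²/s².
v = 76.49 m/s.

v ≈ 76.5 m/s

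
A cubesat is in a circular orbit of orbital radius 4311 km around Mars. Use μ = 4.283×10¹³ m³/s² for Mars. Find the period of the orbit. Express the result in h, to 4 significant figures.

r = 4311 km = 4.311×10⁶ m.
Kepler's third law: T = 2π√(r³/μ) = 2π√((4.311×10⁶)³ / 4.283×10¹³).
r³/μ = 1.871×10⁶ s², so T = 2π × 1.368×10³ = 8.594×10³ s.
Converting: 8.594×10³ s ÷ 3600 = 2.387 h.

T ≈ 2.387 h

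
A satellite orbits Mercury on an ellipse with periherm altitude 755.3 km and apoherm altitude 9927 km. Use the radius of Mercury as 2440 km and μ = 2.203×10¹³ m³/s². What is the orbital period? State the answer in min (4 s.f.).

r_p = 2440 + 755.3 = 3195.3 km = 3.1953×10⁶ m.
r_a = 2440 + 9927 = 12367 km = 1.2367×10⁷ m.
Semi-major axis a = (r_p + r_a)/2 = (3195.3 + 12367)/2 = 7781.1 km = 7.781×10⁶ m.
By Kepler's third law T = 2π√(a³/μ) = 2π × 4.624×10³ = 2.906×10⁴ s.
= 484.3 min.

T ≈ 484.3 min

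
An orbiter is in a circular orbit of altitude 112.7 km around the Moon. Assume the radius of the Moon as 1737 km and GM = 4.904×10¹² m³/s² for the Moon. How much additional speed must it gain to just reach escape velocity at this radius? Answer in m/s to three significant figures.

Δv ≈ 674 m/s

r = 1737 + 112.7 = 1849.7 km = 1.8497×10⁶ m.
Circular speed v_c = √(μ/r) = 1628 m/s.
Escape speed v_esc = √(2μ/r) = √2 × v_c = 2303 m/s.
Δv = v_esc − v_c = 674.4 m/s.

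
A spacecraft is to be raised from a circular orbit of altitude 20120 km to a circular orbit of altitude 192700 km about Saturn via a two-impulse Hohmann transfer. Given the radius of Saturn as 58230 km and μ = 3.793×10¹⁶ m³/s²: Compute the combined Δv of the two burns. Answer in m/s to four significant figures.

r₁ = 58230 + 20120 = 78350 km = 7.8350×10⁷ m.
r₂ = 58230 + 192700 = 250930 km = 2.5093×10⁸ m.
Transfer ellipse a_t = (r₁ + r₂)/2 = 1.646×10⁸ m.
At r₁: circular v_c1 = √(μ/r₁) = 22000 m/s; transfer-perikrone v_p = √[μ(2/r₁ − 1/a_t)] = 27160 m/s.
Δv₁ = v_p − v_c1 = 5161 m/s.
At r₂: circular v_c2 = √(μ/r₂) = 12290 m/s; transfer-apokrone v_a = √[μ(2/r₂ − 1/a_t)] = 8481 m/s.
Δv₂ = v_c2 − v_a = 3813 m/s.
Total Δv = Δv₁ + Δv₂ = 8974 m/s.

Δv_total ≈ 8974 m/s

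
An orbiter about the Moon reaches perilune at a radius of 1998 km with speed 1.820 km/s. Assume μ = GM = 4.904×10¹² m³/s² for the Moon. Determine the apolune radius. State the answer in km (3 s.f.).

apolune radius ≈ 4150 km

r_p = 1.998×10⁶ m.
Specific energy ε = v²/2 − μ/r = -7.983×10⁵ J/kg, so a = −μ/(2ε) = 3.072×10⁶ m.
The apsides satisfy r_p + r_a = 2a, so the apolune radius is 2a − r_p = 4.145×10⁶ m = 4145.4 km.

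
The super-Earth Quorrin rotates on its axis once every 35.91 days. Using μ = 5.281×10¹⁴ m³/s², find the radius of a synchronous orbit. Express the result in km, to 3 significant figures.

r_sync ≈ 5.05×10⁵ km

T = 35.91 days = 3.103×10⁶ s.
A synchronous orbit has period T, so by Kepler's third law a = (μT²/4π²)^(1/3).
μT²/4π² = 5.281×10¹⁴ × (3.103×10⁶)² / 39.48 = 1.288×10²⁶ m³.
a = 5.050×10⁸ m = 5.0498×10⁵ km.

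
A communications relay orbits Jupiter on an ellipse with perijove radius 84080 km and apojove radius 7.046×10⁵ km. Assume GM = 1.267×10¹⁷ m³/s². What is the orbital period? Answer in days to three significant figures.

Semi-major axis a = (r_p + r_a)/2 = (84080 + 7.0460×10⁵)/2 = 3.9434×10⁵ km = 3.943×10⁸ m.
By Kepler's third law T = 2π√(a³/μ) = 2π × 2.200×10⁴ = 1.382×10⁵ s.
= 1.600 days.

T ≈ 1.60 days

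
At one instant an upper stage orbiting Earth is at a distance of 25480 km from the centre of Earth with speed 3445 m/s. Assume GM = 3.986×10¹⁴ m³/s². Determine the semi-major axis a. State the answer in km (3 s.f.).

r = 2.548×10⁷ m.
Vis-viva rearranged: 1/a = 2/r − v²/μ = 7.849×10⁻⁸ − 2.977×10⁻⁸ = 4.872×10⁻⁸ m⁻¹.
a = 2.053×10⁷ m = 20526 km.

a ≈ 20500 km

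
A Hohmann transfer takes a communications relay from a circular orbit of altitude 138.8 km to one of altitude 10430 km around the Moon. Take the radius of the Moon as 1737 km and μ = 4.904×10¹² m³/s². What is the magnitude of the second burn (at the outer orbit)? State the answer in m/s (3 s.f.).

r₁ = 1737 + 138.8 = 1875.8 km = 1.8758×10⁶ m.
r₂ = 1737 + 10430 = 12167 km = 1.2167×10⁷ m.
Transfer ellipse a_t = (r₁ + r₂)/2 = 7.021×10⁶ m.
At r₁: circular v_c1 = √(μ/r₁) = 1617 m/s; transfer-perilune v_p = √[μ(2/r₁ − 1/a_t)] = 2128 m/s.
At r₂: circular v_c2 = √(μ/r₂) = 634.9 m/s; transfer-apolune v_a = √[μ(2/r₂ − 1/a_t)] = 328.1 m/s.
Δv₂ = v_c2 − v_a = 306.7 m/s.

Δv ≈ 307 m/s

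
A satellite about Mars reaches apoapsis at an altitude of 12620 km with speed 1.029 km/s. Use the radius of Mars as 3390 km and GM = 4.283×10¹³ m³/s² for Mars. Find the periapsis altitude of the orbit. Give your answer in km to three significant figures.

periapsis altitude ≈ 560 km

r_a = 3390 + 12620 = 16010 km = 1.601×10⁷ m.
Specific energy ε = v²/2 − μ/r = -2.146×10⁶ J/kg, so a = −μ/(2ε) = 9.980×10⁶ m.
The apsides satisfy r_p + r_a = 2a, so the periapsis radius is 2a − r_a = 3.950×10⁶ m = 3950.1 km.
Periapsis altitude = 3950.1 − 3390 = 560.08 km.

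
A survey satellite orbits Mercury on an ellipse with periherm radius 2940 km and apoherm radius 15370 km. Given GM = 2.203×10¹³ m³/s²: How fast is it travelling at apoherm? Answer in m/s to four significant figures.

Semi-major axis a = (r_p + r_a)/2 = 9155.0 km = 9.155×10⁶ m.
Vis-viva: v² = μ(2/r − 1/a) = 2.203×10¹³ × (1.301×10⁻⁷ − 1.092×10⁻⁷) = 4.603×10⁵ m²/s².
v = 678.4 m/s.

v ≈ 678.4 m/s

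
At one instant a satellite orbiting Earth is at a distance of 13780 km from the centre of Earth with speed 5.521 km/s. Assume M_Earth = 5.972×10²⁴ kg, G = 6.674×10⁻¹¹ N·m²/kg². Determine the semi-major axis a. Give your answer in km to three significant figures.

a ≈ 14600 km

μ = GM = 6.674×10⁻¹¹ × 5.972×10²⁴ = 3.986×10¹⁴ m³/s².
r = 1.378×10⁷ m.
Vis-viva rearranged: 1/a = 2/r − v²/μ = 1.451×10⁻⁷ − 7.648×10⁻⁸ = 6.866×10⁻⁸ m⁻¹.
a = 1.456×10⁷ m = 14564 km.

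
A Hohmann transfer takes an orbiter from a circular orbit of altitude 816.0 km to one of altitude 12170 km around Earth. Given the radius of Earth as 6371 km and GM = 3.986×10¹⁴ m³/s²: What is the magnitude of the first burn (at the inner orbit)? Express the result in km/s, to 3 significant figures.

r₁ = 6371 + 816.0 = 7187.0 km = 7.1870×10⁶ m.
r₂ = 6371 + 12170 = 18541 km = 1.8541×10⁷ m.
Transfer ellipse a_t = (r₁ + r₂)/2 = 1.286×10⁷ m.
At r₁: circular v_c1 = √(μ/r₁) = 7447 m/s; transfer-perigee v_p = √[μ(2/r₁ − 1/a_t)] = 8941 m/s.
Δv₁ = v_p − v_c1 = 1494 m/s.
= 1.494 km/s.

Δv ≈ 1.49 km/s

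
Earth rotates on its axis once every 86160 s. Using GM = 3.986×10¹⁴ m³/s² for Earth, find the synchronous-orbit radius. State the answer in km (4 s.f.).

A synchronous orbit has period T, so by Kepler's third law a = (μT²/4π²)^(1/3).
μT²/4π² = 3.986×10¹⁴ × (8.616×10⁴)² / 39.48 = 7.495×10²² m³.
a = 4.216×10⁷ m = 42163 km.

r_sync ≈ 42160 km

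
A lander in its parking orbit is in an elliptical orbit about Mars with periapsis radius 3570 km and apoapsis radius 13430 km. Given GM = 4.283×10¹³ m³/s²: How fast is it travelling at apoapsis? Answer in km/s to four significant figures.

Semi-major axis a = (r_p + r_a)/2 = 8500.0 km = 8.500×10⁶ m.
Vis-viva: v² = μ(2/r − 1/a) = 4.283×10¹³ × (1.489×10⁻⁷ − 1.176×10⁻⁷) = 1.339×10⁶ m²/s².
v = 1157 m/s = 1.157 km/s.

v ≈ 1.157 km/s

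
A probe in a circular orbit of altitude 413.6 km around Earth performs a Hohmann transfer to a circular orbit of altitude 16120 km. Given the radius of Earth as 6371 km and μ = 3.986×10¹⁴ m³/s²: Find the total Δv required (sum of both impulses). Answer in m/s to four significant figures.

r₁ = 6371 + 413.6 = 6784.6 km = 6.7846×10⁶ m.
r₂ = 6371 + 16120 = 22491 km = 2.2491×10⁷ m.
Transfer ellipse a_t = (r₁ + r₂)/2 = 1.464×10⁷ m.
At r₁: circular v_c1 = √(μ/r₁) = 7665 m/s; transfer-perigee v_p = √[μ(2/r₁ − 1/a_t)] = 9501 m/s.
Δv₁ = v_p − v_c1 = 1836 m/s.
At r₂: circular v_c2 = √(μ/r₂) = 4210 m/s; transfer-apogee v_a = √[μ(2/r₂ − 1/a_t)] = 2866 m/s.
Δv₂ = v_c2 − v_a = 1344 m/s.
Total Δv = Δv₁ + Δv₂ = 3180 m/s.

Δv_total ≈ 3180 m/s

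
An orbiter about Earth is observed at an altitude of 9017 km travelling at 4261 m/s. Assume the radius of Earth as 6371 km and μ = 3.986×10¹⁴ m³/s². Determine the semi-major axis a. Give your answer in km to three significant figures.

a ≈ 11800 km

r = 6371 + 9017 = 15388 km = 1.539×10⁷ m.
Vis-viva rearranged: 1/a = 2/r − v²/μ = 1.300×10⁻⁷ − 4.555×10⁻⁸ = 8.442×10⁻⁸ m⁻¹.
a = 1.185×10⁷ m = 11845 km.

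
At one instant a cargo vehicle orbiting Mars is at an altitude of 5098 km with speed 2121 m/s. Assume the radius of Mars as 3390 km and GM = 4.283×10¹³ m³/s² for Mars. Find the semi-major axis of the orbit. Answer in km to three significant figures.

r = 3390 + 5098 = 8488.0 km = 8.488×10⁶ m.
Vis-viva rearranged: 1/a = 2/r − v²/μ = 2.356×10⁻⁷ − 1.050×10⁻⁷ = 1.306×10⁻⁷ m⁻¹.
a = 7.657×10⁶ m = 7657.4 km.

a ≈ 7660 km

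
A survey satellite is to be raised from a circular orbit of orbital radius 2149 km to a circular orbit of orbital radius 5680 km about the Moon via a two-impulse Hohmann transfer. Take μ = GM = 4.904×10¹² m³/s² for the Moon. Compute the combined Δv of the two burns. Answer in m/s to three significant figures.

Δv_total ≈ 550 m/s

r₁ = 2149 km = 2.149×10⁶ m.
r₂ = 5680 km = 5.680×10⁶ m.
Transfer ellipse a_t = (r₁ + r₂)/2 = 3.914×10⁶ m.
At r₁: circular v_c1 = √(μ/r₁) = 1511 m/s; transfer-perilune v_p = √[μ(2/r₁ − 1/a_t)] = 1820 m/s.
Δv₁ = v_p − v_c1 = 309.0 m/s.
At r₂: circular v_c2 = √(μ/r₂) = 929.2 m/s; transfer-apolune v_a = √[μ(2/r₂ − 1/a_t)] = 688.5 m/s.
Δv₂ = v_c2 − v_a = 240.7 m/s.
Total Δv = Δv₁ + Δv₂ = 549.8 m/s.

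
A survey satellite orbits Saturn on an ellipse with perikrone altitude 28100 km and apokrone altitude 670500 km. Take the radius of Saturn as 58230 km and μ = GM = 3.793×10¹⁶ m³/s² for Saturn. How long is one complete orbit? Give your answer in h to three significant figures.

T ≈ 73.7 h

r_p = 58230 + 28100 = 86330 km = 8.6330×10⁷ m.
r_a = 58230 + 670500 = 728730 km = 7.2873×10⁸ m.
Semi-major axis a = (r_p + r_a)/2 = (86330 + 7.2873×10⁵)/2 = 4.0753×10⁵ km = 4.075×10⁸ m.
By Kepler's third law T = 2π√(a³/μ) = 2π × 4.224×10⁴ = 2.654×10⁵ s.
= 73.73 h.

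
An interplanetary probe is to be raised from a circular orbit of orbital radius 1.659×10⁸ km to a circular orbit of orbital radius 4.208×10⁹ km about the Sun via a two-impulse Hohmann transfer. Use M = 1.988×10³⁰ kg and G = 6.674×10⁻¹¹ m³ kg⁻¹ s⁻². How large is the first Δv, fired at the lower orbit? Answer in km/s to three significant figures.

Δv ≈ 10.9 km/s

μ = GM = 6.674×10⁻¹¹ × 1.988×10³⁰ = 1.327×10²⁰ m³/s².
r₁ = 1.659×10⁸ km = 1.659×10¹¹ m.
r₂ = 4.208×10⁹ km = 4.208×10¹² m.
Transfer ellipse a_t = (r₁ + r₂)/2 = 2.187×10¹² m.
At r₁: circular v_c1 = √(μ/r₁) = 28280 m/s; transfer-perihelion v_p = √[μ(2/r₁ − 1/a_t)] = 39230 m/s.
Δv₁ = v_p − v_c1 = 10950 m/s.
= 10.95 km/s.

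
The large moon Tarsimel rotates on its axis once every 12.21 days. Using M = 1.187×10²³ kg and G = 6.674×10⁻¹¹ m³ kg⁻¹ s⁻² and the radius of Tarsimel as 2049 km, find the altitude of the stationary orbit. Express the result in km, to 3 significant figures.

μ = GM = 6.674×10⁻¹¹ × 1.187×10²³ = 7.922×10¹² m³/s².
T = 12.21 days = 1.055×10⁶ s.
A synchronous orbit has period T, so by Kepler's third law a = (μT²/4π²)^(1/3).
μT²/4π² = 7.922×10¹² × (1.055×10⁶)² / 39.48 = 2.233×10²³ m³.
a = 6.067×10⁷ m = 60671 km.
Altitude h = a − R = 60671 − 2049 = 58622 km.

h_sync ≈ 58600 km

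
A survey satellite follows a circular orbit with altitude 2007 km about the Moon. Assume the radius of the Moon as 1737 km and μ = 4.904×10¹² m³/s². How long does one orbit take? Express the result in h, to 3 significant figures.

r = 1737 + 2007 = 3744.0 km = 3.7440×10⁶ m.
Kepler's third law: T = 2π√(r³/μ) = 2π√((3.744×10⁶)³ / 4.904×10¹²).
r³/μ = 1.070×10⁷ s², so T = 2π × 3.271×10³ = 2.055×10⁴ s.
Converting: 2.055×10⁴ s ÷ 3600 = 5.710 h.

T ≈ 5.71 h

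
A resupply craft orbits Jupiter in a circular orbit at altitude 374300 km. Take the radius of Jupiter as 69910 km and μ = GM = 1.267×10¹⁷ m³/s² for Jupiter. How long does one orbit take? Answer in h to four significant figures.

T ≈ 45.91 h

r = 69910 + 374300 = 444210 km = 4.4421×10⁸ m.
Kepler's third law: T = 2π√(r³/μ) = 2π√((4.442×10⁸)³ / 1.267×10¹⁷).
r³/μ = 6.918×10⁸ s², so T = 2π × 2.630×10⁴ = 1.653×10⁵ s.
Converting: 1.653×10⁵ s ÷ 3600 = 45.91 h.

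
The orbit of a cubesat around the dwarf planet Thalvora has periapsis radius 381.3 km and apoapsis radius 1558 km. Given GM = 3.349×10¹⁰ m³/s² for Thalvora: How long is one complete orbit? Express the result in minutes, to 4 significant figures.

Semi-major axis a = (r_p + r_a)/2 = (381.30 + 1558.0)/2 = 969.65 km = 9.696×10⁵ m.
By Kepler's third law T = 2π√(a³/μ) = 2π × 5.218×10³ = 3.278×10⁴ s.
= 546.4 minutes.

T ≈ 546.4 minutes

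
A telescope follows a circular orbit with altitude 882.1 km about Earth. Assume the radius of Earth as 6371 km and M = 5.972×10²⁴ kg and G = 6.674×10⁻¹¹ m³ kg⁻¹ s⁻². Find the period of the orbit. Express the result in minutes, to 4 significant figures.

μ = GM = 6.674×10⁻¹¹ × 5.972×10²⁴ = 3.986×10¹⁴ m³/s².
r = 6371 + 882.1 = 7253.1 km = 7.2531×10⁶ m.
Kepler's third law: T = 2π√(r³/μ) = 2π√((7.253×10⁶)³ / 3.986×10¹⁴).
r³/μ = 9.573×10⁵ s², so T = 2π × 9.784×10² = 6.148×10³ s.
Converting: 6.148×10³ s ÷ 60.00 = 102.5 minutes.

T ≈ 102.5 minutes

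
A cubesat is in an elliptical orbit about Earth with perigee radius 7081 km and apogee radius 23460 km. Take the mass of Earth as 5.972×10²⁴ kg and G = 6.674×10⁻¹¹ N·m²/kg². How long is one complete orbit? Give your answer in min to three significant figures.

T ≈ 313 min

μ = GM = 6.674×10⁻¹¹ × 5.972×10²⁴ = 3.986×10¹⁴ m³/s².
Semi-major axis a = (r_p + r_a)/2 = (7081.0 + 23460)/2 = 15270 km = 1.527×10⁷ m.
By Kepler's third law T = 2π√(a³/μ) = 2π × 2.989×10³ = 1.878×10⁴ s.
= 313.0 min.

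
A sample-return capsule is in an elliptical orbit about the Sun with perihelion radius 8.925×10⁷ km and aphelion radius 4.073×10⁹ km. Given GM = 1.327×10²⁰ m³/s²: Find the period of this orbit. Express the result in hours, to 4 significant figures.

Semi-major axis a = (r_p + r_a)/2 = (8.9250×10⁷ + 4.0730×10⁹)/2 = 2.0811×10⁹ km = 2.081×10¹² m.
By Kepler's third law T = 2π√(a³/μ) = 2π × 2.606×10⁸ = 1.638×10⁹ s.
= 4.549×10⁵ hours.

T ≈ 454900 hours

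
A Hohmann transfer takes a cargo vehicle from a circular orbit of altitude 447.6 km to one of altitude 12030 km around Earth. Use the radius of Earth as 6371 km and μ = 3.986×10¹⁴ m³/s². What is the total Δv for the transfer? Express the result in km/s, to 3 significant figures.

r₁ = 6371 + 447.6 = 6818.6 km = 6.8186×10⁶ m.
r₂ = 6371 + 12030 = 18401 km = 1.8401×10⁷ m.
Transfer ellipse a_t = (r₁ + r₂)/2 = 1.261×10⁷ m.
At r₁: circular v_c1 = √(μ/r₁) = 7646 m/s; transfer-perigee v_p = √[μ(2/r₁ − 1/a_t)] = 9236 m/s.
Δv₁ = v_p − v_c1 = 1590 m/s.
At r₂: circular v_c2 = √(μ/r₂) = 4654 m/s; transfer-apogee v_a = √[μ(2/r₂ − 1/a_t)] = 3422 m/s.
Δv₂ = v_c2 − v_a = 1232 m/s.
Total Δv = Δv₁ + Δv₂ = 2822 m/s = 2.822 km/s.

Δv_total ≈ 2.82 km/s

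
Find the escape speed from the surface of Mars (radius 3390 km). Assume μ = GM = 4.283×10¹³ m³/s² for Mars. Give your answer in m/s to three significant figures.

v_esc ≈ 5030 m/s

r = R = 3.390×10⁶ m.
Escape speed v_esc = √(2μ/r) = √(2 × 4.283×10¹³ / 3.390×10⁶) = √(2.527×10⁷) = 5027 m/s.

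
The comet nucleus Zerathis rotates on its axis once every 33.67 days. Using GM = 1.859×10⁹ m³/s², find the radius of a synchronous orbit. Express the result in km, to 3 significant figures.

r_sync ≈ 7360 km

T = 33.67 days = 2.909×10⁶ s.
A synchronous orbit has period T, so by Kepler's third law a = (μT²/4π²)^(1/3).
μT²/4π² = 1.859×10⁹ × (2.909×10⁶)² / 39.48 = 3.985×10²⁰ m³.
a = 7.359×10⁶ m = 7358.9 km.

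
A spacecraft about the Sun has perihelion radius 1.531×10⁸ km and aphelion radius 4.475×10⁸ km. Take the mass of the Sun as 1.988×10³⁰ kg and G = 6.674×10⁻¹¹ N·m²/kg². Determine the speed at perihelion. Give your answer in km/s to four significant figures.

μ = GM = 6.674×10⁻¹¹ × 1.988×10³⁰ = 1.327×10²⁰ m³/s².
Semi-major axis a = (r_p + r_a)/2 = 3.0030×10⁸ km = 3.003×10¹¹ m.
Vis-viva: v² = μ(2/r − 1/a) = 1.327×10²⁰ × (1.306×10⁻¹¹ − 3.330×10⁻¹²) = 1.291×10⁹ m²/s².
v = 35940 m/s = 35.94 km/s.

v ≈ 35.94 km/s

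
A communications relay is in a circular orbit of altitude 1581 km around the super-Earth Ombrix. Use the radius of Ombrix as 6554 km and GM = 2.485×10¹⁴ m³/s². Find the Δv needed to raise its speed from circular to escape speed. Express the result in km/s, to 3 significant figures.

r = 6554 + 1581 = 8135.0 km = 8.1350×10⁶ m.
Circular speed v_c = √(μ/r) = 5527 m/s.
Escape speed v_esc = √(2μ/r) = √2 × v_c = 7816 m/s.
Δv = v_esc − v_c = 2289 m/s = 2.289 km/s.

Δv ≈ 2.29 km/s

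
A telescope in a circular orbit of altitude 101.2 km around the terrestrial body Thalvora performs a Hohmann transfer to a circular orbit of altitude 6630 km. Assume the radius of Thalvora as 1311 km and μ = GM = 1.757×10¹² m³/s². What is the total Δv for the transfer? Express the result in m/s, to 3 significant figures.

r₁ = 1311 + 101.2 = 1412.2 km = 1.4122×10⁶ m.
r₂ = 1311 + 6630 = 7941.0 km = 7.9410×10⁶ m.
Transfer ellipse a_t = (r₁ + r₂)/2 = 4.677×10⁶ m.
At r₁: circular v_c1 = √(μ/r₁) = 1115 m/s; transfer-periapsis v_p = √[μ(2/r₁ − 1/a_t)] = 1453 m/s.
Δv₁ = v_p − v_c1 = 338.1 m/s.
At r₂: circular v_c2 = √(μ/r₂) = 470.4 m/s; transfer-apoapsis v_a = √[μ(2/r₂ − 1/a_t)] = 258.5 m/s.
Δv₂ = v_c2 − v_a = 211.9 m/s.
Total Δv = Δv₁ + Δv₂ = 550.0 m/s.

Δv_total ≈ 550 m/s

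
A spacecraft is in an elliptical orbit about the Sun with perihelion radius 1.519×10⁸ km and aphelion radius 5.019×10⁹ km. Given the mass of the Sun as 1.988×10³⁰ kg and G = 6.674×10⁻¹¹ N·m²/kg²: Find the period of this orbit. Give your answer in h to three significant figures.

μ = GM = 6.674×10⁻¹¹ × 1.988×10³⁰ = 1.327×10²⁰ m³/s².
Semi-major axis a = (r_p + r_a)/2 = (1.5190×10⁸ + 5.0190×10⁹)/2 = 2.5854×10⁹ km = 2.585×10¹² m.
By Kepler's third law T = 2π√(a³/μ) = 2π × 3.609×10⁸ = 2.268×10⁹ s.
= 6.299×10⁵ h.

T ≈ 630000 h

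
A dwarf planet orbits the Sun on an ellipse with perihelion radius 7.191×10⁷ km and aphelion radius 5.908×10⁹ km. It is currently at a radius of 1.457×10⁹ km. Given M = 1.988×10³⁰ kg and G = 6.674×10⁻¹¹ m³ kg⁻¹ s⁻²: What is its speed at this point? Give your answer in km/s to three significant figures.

v ≈ 11.7 km/s

μ = GM = 6.674×10⁻¹¹ × 1.988×10³⁰ = 1.327×10²⁰ m³/s².
Semi-major axis a = (r_p + r_a)/2 = 2.9900×10⁹ km = 2.990×10¹² m.
Vis-viva: v² = μ(2/r − 1/a) = 1.327×10²⁰ × (1.373×10⁻¹² − 3.345×10⁻¹³) = 1.378×10⁸ m²/s².
v = 11740 m/s = 11.74 km/s.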